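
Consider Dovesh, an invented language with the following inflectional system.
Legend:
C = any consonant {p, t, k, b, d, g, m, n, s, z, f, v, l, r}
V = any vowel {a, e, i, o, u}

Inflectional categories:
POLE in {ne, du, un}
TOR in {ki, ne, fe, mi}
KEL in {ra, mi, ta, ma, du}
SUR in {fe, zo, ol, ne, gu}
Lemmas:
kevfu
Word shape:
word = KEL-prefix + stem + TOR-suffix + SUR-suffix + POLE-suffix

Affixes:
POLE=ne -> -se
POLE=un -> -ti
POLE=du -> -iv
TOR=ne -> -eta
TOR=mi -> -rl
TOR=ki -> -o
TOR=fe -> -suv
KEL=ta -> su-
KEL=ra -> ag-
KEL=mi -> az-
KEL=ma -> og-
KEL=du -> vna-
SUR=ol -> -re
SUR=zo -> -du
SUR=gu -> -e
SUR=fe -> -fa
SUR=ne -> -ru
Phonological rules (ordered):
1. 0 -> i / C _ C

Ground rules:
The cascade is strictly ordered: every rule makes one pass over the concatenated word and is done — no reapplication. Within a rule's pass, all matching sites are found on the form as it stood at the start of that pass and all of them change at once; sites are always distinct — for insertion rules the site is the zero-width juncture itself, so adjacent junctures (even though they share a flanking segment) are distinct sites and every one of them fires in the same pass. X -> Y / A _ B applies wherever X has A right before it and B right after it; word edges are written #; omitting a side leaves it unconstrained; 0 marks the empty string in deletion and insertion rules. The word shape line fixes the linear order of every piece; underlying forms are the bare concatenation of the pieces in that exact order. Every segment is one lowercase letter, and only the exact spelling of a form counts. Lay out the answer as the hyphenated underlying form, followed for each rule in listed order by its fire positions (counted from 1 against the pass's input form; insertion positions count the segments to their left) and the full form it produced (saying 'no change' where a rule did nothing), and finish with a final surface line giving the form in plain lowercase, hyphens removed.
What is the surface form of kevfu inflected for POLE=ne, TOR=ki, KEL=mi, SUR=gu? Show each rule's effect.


underlying: az-kevfu-o-e-se
1. 0 -> i / C _ C: inserts after position(s) 2, 5: azikevifuoese
surface: azikevifuoese


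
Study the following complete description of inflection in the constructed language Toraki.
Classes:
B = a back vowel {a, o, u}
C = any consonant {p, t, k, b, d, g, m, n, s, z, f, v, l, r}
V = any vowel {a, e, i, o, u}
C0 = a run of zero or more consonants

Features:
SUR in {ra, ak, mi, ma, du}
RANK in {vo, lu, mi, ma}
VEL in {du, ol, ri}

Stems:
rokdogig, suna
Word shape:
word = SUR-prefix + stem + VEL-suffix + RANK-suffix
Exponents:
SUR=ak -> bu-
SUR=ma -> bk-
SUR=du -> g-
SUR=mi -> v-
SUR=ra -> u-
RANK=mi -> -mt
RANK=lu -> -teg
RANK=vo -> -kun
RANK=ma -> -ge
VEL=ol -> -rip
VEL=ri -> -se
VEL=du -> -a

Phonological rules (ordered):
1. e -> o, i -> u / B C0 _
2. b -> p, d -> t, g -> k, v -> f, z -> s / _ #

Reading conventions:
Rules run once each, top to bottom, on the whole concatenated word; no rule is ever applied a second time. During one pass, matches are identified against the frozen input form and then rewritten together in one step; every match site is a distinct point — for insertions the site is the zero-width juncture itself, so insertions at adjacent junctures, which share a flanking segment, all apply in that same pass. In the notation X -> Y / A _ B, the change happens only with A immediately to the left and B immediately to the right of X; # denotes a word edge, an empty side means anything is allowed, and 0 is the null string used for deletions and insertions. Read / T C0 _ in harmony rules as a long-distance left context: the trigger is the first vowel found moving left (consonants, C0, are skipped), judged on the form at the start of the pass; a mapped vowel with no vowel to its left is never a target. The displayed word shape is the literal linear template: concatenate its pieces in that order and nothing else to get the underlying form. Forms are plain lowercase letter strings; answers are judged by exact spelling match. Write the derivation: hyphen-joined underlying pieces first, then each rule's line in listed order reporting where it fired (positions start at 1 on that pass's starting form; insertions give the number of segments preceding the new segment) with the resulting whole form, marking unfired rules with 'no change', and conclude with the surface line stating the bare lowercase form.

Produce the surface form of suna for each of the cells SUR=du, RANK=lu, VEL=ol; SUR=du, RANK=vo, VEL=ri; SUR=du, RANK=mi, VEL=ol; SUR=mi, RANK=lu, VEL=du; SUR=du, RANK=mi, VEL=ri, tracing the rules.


cell SUR=du, RANK=lu, VEL=ol:
underlying: g-suna-rip-teg
1. e -> o, i -> u / B C0 _: fires at position(s) 7: gsunarupteg
2. b -> p, d -> t, g -> k, v -> f, z -> s / _ #: fires at position(s) 11: gsunaruptek
surface: gsunaruptek

cell SUR=du, RANK=vo, VEL=ri:
underlying: g-suna-se-kun
1. e -> o, i -> u / B C0 _: fires at position(s) 7: gsunasokun
2. b -> p, d -> t, g -> k, v -> f, z -> s / _ #: no change
surface: gsunasokun

cell SUR=du, RANK=mi, VEL=ol:
underlying: g-suna-rip-mt
1. e -> o, i -> u / B C0 _: fires at position(s) 7: gsunarupmt
2. b -> p, d -> t, g -> k, v -> f, z -> s / _ #: no change
surface: gsunarupmt

cell SUR=mi, RANK=lu, VEL=du:
underlying: v-suna-a-teg
1. e -> o, i -> u / B C0 _: fires at position(s) 8: vsunaatog
2. b -> p, d -> t, g -> k, v -> f, z -> s / _ #: fires at position(s) 9: vsunaatok
surface: vsunaatok

cell SUR=du, RANK=mi, VEL=ri:
underlying: g-suna-se-mt
1. e -> o, i -> u / B C0 _: fires at position(s) 7: gsunasomt
2. b -> p, d -> t, g -> k, v -> f, z -> s / _ #: no change
surface: gsunasomt


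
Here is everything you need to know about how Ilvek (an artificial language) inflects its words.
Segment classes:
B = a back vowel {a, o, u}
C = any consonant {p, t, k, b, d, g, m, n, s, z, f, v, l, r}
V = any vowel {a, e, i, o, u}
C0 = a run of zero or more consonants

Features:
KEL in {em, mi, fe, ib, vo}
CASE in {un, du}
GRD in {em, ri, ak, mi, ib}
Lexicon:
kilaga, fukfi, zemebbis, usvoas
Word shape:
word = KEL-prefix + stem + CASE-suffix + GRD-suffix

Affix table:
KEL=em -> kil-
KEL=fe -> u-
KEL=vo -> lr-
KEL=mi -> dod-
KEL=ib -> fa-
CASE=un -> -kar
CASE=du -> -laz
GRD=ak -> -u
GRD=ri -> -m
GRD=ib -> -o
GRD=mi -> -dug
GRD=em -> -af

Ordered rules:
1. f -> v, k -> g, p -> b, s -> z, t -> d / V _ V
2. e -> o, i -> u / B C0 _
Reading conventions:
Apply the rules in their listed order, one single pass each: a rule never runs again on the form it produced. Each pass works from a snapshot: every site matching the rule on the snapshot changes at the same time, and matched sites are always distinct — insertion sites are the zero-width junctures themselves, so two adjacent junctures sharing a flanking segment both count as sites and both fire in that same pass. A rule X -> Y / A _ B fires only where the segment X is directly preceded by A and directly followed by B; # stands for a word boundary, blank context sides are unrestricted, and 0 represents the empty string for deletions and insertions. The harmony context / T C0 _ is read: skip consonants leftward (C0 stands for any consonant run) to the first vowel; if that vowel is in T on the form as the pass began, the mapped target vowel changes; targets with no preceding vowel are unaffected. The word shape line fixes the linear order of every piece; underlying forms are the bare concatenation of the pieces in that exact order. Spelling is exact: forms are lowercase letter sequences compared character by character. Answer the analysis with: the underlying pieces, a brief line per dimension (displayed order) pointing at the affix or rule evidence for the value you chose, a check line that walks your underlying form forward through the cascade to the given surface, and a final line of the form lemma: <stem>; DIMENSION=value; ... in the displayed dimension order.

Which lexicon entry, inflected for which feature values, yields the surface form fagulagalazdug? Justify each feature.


underlying: fa-kilaga-laz-dug
KEL=ib - signalled by the affix fa-
CASE=du - signalled by the affix -laz
GRD=mi - signalled by the affix -dug
check: fakilagalazdug -> fagilagalazdug -> fagulagalazdug
lemma: kilaga; KEL=ib; CASE=du; GRD=mi


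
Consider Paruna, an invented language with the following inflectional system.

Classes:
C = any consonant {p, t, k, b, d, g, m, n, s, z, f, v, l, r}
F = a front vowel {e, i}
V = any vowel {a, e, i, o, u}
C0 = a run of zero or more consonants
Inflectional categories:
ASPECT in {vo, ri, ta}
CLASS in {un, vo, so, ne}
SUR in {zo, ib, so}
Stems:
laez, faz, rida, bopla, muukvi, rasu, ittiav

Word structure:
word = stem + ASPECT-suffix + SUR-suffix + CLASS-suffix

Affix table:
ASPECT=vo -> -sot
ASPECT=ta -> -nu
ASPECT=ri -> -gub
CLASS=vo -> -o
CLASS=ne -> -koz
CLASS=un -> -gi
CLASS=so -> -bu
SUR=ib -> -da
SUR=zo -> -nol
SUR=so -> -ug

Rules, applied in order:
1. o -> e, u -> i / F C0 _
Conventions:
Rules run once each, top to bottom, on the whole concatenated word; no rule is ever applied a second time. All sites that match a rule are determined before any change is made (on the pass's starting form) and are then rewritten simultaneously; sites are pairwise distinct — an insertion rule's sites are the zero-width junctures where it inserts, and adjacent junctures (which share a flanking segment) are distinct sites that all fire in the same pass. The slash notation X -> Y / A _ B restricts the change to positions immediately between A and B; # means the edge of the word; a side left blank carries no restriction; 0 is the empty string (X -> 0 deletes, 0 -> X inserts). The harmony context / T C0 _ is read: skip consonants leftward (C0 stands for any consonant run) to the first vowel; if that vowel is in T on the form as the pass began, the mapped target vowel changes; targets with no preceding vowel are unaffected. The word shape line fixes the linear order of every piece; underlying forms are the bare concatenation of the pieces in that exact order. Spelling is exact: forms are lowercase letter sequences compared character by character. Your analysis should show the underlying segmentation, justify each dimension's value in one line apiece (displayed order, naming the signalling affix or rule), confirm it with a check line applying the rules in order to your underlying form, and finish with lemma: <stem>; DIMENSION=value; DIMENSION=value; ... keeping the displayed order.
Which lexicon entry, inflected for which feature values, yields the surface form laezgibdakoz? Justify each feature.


underlying: laez-gub-da-koz
ASPECT=ri - signalled by the affix -gub
CLASS=ne - signalled by the affix -koz
SUR=ib - signalled by the affix -da
check: laezgubdakoz -> laezgibdakoz
lemma: laez; ASPECT=ri; CLASS=ne; SUR=ib


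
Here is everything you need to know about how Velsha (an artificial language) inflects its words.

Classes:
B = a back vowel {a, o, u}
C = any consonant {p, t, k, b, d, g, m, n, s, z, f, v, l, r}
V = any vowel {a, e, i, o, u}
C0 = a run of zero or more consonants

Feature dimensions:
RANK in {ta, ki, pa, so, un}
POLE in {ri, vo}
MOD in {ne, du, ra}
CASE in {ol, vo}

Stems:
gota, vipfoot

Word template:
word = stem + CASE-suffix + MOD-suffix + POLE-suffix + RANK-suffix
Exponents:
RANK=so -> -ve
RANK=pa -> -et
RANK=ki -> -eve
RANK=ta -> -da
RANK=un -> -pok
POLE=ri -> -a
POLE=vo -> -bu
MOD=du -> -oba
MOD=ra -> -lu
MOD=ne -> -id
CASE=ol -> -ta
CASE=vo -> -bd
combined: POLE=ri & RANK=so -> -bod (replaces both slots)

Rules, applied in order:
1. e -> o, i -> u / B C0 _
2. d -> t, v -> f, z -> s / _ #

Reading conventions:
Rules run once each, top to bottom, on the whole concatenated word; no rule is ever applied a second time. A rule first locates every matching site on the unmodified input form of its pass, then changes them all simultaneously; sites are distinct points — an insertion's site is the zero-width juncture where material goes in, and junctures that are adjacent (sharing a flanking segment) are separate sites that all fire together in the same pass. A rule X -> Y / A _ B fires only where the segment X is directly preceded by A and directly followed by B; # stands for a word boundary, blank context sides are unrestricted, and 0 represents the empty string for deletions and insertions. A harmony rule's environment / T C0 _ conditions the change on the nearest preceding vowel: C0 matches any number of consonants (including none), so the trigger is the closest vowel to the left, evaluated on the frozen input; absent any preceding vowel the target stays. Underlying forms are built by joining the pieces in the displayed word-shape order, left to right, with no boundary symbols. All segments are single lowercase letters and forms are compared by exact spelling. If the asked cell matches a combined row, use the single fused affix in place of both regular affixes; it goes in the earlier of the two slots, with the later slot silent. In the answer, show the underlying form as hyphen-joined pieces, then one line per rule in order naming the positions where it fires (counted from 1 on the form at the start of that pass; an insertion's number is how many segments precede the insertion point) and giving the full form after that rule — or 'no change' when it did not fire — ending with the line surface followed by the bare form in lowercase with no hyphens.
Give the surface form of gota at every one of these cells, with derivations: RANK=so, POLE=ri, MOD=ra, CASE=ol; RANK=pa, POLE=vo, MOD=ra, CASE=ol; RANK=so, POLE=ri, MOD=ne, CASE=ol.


cell RANK=so, POLE=ri, MOD=ra, CASE=ol:
underlying: gota-ta-lu-bod
1. e -> o, i -> u / B C0 _: no change
2. d -> t, v -> f, z -> s / _ #: fires at position(s) 11: gotatalubot
surface: gotatalubot

cell RANK=pa, POLE=vo, MOD=ra, CASE=ol:
underlying: gota-ta-lu-bu-et
1. e -> o, i -> u / B C0 _: fires at position(s) 11: gotatalubuot
2. d -> t, v -> f, z -> s / _ #: no change
surface: gotatalubuot

cell RANK=so, POLE=ri, MOD=ne, CASE=ol:
underlying: gota-ta-id-bod
1. e -> o, i -> u / B C0 _: fires at position(s) 7: gotataudbod
2. d -> t, v -> f, z -> s / _ #: fires at position(s) 11: gotataudbot
surface: gotataudbot


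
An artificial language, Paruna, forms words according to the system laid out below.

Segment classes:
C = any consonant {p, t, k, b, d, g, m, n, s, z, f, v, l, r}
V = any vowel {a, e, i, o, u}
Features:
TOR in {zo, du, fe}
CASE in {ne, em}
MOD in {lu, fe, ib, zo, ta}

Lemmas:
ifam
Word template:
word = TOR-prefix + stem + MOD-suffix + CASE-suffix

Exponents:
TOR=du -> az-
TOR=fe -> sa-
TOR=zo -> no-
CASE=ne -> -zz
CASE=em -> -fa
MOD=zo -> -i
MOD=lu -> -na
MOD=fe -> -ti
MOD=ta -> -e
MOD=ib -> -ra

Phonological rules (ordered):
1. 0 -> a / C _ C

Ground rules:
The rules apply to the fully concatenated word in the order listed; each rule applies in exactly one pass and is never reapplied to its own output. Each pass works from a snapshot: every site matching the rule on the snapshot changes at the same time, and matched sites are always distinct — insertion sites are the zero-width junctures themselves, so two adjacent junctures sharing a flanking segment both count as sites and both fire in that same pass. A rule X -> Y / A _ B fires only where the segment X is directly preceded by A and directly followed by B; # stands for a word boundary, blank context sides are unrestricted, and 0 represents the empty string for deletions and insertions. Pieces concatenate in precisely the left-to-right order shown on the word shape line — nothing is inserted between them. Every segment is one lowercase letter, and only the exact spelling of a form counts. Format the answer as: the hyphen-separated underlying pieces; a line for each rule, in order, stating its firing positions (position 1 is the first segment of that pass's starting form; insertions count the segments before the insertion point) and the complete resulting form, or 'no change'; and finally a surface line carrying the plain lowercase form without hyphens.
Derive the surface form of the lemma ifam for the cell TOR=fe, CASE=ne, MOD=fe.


underlying: sa-ifam-ti-zz
1. 0 -> a / C _ C: inserts after position(s) 6, 9: saifamatizaz
surface: saifamatizaz


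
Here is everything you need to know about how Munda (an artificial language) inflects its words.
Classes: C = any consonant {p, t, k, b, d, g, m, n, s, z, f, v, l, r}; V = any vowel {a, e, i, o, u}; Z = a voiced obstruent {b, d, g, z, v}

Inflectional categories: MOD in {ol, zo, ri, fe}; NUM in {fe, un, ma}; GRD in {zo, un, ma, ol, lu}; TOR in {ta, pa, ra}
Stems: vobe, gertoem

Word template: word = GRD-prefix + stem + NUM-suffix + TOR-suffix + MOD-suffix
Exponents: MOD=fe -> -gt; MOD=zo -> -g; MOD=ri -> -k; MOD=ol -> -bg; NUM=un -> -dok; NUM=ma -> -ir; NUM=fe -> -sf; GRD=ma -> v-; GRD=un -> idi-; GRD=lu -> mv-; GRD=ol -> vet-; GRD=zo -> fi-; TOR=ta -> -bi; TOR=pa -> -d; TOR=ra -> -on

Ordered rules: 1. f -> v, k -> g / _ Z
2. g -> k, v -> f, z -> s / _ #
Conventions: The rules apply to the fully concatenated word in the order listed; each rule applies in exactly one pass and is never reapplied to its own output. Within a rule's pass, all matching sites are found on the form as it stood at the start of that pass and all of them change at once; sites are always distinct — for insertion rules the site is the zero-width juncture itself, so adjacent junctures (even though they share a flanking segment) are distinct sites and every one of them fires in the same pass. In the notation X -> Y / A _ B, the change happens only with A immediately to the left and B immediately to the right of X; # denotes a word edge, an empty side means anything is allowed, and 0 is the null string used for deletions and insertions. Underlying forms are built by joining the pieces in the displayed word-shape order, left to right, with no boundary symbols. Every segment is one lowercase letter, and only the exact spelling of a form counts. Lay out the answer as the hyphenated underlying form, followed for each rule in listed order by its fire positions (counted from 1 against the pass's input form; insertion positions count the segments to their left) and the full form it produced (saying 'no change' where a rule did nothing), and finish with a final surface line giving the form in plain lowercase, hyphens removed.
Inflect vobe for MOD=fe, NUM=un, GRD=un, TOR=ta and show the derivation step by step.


underlying: idi-vobe-dok-bi-gt
1. f -> v, k -> g / _ Z: fires at position(s) 10: idivobedogbigt
2. g -> k, v -> f, z -> s / _ #: no change
surface: idivobedogbigt


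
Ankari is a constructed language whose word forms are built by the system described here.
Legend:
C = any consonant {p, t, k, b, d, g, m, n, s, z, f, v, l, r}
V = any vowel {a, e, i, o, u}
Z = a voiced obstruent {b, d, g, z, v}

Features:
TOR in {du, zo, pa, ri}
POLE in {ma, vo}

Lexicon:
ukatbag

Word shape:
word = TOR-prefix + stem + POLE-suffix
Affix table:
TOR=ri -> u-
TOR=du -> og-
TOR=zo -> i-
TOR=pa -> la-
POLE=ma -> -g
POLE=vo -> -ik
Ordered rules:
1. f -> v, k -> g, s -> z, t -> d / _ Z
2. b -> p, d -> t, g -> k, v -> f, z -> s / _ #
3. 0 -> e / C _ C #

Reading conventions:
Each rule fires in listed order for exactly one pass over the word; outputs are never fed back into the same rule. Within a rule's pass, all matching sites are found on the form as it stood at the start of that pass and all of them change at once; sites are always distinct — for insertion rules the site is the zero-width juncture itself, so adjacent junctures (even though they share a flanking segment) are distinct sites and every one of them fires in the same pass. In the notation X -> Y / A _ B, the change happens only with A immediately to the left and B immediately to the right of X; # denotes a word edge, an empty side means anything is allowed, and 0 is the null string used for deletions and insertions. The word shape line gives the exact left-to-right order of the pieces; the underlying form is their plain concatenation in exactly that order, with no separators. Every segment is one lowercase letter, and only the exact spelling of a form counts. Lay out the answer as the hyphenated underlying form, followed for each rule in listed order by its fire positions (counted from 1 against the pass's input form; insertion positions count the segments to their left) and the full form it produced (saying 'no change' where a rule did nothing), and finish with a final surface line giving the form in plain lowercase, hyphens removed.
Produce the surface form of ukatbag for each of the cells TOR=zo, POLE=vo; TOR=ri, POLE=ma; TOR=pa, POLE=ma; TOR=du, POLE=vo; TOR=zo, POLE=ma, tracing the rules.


cell TOR=zo, POLE=vo:
underlying: i-ukatbag-ik
1. f -> v, k -> g, s -> z, t -> d / _ Z: fires at position(s) 5: iukadbagik
2. b -> p, d -> t, g -> k, v -> f, z -> s / _ #: no change
3. 0 -> e / C _ C #: no change
surface: iukadbagik

cell TOR=ri, POLE=ma:
underlying: u-ukatbag-g
1. f -> v, k -> g, s -> z, t -> d / _ Z: fires at position(s) 5: uukadbagg
2. b -> p, d -> t, g -> k, v -> f, z -> s / _ #: fires at position(s) 9: uukadbagk
3. 0 -> e / C _ C #: inserts after position(s) 8: uukadbagek
surface: uukadbagek

cell TOR=pa, POLE=ma:
underlying: la-ukatbag-g
1. f -> v, k -> g, s -> z, t -> d / _ Z: fires at position(s) 6: laukadbagg
2. b -> p, d -> t, g -> k, v -> f, z -> s / _ #: fires at position(s) 10: laukadbagk
3. 0 -> e / C _ C #: inserts after position(s) 9: laukadbagek
surface: laukadbagek

cell TOR=du, POLE=vo:
underlying: og-ukatbag-ik
1. f -> v, k -> g, s -> z, t -> d / _ Z: fires at position(s) 6: ogukadbagik
2. b -> p, d -> t, g -> k, v -> f, z -> s / _ #: no change
3. 0 -> e / C _ C #: no change
surface: ogukadbagik

cell TOR=zo, POLE=ma:
underlying: i-ukatbag-g
1. f -> v, k -> g, s -> z, t -> d / _ Z: fires at position(s) 5: iukadbagg
2. b -> p, d -> t, g -> k, v -> f, z -> s / _ #: fires at position(s) 9: iukadbagk
3. 0 -> e / C _ C #: inserts after position(s) 8: iukadbagek
surface: iukadbagek


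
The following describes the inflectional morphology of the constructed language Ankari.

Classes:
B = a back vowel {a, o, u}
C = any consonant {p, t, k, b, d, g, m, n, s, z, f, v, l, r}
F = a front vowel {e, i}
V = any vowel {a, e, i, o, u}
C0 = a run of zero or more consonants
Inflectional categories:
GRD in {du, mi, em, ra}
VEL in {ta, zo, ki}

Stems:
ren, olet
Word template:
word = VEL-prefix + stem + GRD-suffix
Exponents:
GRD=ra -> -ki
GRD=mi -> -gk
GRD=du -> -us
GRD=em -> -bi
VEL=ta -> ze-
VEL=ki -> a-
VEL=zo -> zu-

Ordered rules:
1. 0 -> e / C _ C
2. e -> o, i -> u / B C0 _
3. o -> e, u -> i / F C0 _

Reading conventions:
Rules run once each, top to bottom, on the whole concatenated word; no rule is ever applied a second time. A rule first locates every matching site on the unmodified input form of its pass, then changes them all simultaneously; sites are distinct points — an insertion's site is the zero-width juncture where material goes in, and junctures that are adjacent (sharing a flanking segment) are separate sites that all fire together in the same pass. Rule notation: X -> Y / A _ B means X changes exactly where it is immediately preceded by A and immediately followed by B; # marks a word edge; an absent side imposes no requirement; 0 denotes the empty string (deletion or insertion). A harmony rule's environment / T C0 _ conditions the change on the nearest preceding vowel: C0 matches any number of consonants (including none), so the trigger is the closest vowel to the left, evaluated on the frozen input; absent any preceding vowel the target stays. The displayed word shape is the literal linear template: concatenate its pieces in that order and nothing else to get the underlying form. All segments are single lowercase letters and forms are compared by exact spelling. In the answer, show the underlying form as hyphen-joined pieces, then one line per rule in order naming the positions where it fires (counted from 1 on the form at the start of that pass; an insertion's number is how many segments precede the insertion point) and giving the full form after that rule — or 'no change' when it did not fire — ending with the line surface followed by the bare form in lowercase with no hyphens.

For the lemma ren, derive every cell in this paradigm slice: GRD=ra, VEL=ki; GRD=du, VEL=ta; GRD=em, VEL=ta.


cell GRD=ra, VEL=ki:
underlying: a-ren-ki
1. 0 -> e / C _ C: inserts after position(s) 4: areneki
2. e -> o, i -> u / B C0 _: fires at position(s) 3: aroneki
3. o -> e, u -> i / F C0 _: no change
surface: aroneki

cell GRD=du, VEL=ta:
underlying: ze-ren-us
1. 0 -> e / C _ C: no change
2. e -> o, i -> u / B C0 _: no change
3. o -> e, u -> i / F C0 _: fires at position(s) 6: zerenis
surface: zerenis

cell GRD=em, VEL=ta:
underlying: ze-ren-bi
1. 0 -> e / C _ C: inserts after position(s) 5: zerenebi
2. e -> o, i -> u / B C0 _: no change
3. o -> e, u -> i / F C0 _: no change
surface: zerenebi


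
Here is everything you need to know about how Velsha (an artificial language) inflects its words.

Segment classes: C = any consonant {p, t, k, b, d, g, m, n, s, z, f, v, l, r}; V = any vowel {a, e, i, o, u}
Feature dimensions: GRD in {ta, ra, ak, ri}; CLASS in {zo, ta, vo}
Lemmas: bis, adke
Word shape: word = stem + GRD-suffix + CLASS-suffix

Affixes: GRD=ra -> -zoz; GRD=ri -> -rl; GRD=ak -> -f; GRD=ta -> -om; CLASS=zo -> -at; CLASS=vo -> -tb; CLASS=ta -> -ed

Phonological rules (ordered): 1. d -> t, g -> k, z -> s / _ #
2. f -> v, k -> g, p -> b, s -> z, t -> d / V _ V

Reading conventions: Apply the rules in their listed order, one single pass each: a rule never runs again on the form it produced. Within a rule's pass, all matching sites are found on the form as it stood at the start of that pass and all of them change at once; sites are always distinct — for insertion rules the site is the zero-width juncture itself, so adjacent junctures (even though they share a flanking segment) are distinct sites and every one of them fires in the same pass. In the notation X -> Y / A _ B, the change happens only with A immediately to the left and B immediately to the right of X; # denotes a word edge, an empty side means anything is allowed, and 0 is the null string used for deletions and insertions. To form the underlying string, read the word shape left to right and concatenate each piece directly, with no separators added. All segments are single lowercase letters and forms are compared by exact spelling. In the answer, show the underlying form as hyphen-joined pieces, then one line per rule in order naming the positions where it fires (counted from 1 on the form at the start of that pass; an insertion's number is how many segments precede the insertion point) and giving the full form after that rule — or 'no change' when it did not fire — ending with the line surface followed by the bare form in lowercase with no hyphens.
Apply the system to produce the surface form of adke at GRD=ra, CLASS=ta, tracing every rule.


underlying: adke-zoz-ed
1. d -> t, g -> k, z -> s / _ #: fires at position(s) 9: adkezozet
2. f -> v, k -> g, p -> b, s -> z, t -> d / V _ V: no change
surface: adkezozet


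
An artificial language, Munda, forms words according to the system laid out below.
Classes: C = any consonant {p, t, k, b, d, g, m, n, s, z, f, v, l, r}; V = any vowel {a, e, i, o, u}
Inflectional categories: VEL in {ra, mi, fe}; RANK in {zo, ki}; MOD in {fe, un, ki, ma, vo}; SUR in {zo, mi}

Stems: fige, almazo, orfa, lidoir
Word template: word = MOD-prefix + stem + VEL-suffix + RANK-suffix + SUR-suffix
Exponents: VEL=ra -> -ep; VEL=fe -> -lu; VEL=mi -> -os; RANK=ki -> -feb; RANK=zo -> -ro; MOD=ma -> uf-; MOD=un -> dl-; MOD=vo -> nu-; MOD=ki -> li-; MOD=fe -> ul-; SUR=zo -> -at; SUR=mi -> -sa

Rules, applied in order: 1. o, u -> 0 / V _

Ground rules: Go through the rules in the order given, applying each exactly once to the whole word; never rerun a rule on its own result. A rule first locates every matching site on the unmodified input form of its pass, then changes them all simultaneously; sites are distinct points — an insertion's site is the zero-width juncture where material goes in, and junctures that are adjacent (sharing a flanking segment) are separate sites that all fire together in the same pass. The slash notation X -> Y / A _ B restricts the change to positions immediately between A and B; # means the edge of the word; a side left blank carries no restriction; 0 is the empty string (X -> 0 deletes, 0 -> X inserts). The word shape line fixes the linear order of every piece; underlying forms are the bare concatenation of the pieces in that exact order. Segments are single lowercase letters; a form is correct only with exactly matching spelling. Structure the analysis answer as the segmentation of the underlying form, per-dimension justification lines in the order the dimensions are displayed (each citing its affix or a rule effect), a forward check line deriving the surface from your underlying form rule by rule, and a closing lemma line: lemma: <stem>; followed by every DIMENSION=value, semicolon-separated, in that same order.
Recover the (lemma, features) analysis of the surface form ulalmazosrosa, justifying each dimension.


underlying: ul-almazo-os-ro-sa
VEL=mi - signalled by the affix -os
RANK=zo - signalled by the affix -ro
MOD=fe - signalled by the affix ul-
SUR=mi - signalled by the affix -sa
check: ulalmazoosrosa -> ulalmazosrosa
lemma: almazo; VEL=mi; RANK=zo; MOD=fe; SUR=mi


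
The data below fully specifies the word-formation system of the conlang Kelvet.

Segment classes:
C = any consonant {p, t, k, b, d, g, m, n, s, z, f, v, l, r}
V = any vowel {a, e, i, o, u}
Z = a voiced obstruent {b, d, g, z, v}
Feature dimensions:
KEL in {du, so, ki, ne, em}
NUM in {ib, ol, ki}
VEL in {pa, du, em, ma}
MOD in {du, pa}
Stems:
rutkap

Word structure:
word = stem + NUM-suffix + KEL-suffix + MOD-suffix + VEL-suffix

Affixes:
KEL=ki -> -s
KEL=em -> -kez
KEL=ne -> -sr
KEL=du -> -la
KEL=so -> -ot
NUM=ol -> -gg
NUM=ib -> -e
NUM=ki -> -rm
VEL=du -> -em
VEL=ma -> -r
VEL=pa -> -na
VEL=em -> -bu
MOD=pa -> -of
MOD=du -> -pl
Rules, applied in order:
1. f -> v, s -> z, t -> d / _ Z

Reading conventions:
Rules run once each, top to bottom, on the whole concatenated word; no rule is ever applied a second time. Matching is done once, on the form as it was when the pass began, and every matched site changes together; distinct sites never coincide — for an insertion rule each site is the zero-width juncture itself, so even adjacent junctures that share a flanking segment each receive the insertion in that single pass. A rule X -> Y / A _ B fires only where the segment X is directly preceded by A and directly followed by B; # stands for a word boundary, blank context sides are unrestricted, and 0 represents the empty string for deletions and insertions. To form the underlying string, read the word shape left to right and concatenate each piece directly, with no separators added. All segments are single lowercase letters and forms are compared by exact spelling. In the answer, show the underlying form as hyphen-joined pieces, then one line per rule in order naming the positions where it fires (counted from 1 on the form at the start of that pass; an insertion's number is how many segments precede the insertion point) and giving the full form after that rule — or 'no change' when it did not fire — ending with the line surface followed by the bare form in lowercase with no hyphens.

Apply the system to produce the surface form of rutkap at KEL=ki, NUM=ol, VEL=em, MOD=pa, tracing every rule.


underlying: rutkap-gg-s-of-bu
1. f -> v, s -> z, t -> d / _ Z: fires at position(s) 11: rutkapggsovbu
surface: rutkapggsovbu


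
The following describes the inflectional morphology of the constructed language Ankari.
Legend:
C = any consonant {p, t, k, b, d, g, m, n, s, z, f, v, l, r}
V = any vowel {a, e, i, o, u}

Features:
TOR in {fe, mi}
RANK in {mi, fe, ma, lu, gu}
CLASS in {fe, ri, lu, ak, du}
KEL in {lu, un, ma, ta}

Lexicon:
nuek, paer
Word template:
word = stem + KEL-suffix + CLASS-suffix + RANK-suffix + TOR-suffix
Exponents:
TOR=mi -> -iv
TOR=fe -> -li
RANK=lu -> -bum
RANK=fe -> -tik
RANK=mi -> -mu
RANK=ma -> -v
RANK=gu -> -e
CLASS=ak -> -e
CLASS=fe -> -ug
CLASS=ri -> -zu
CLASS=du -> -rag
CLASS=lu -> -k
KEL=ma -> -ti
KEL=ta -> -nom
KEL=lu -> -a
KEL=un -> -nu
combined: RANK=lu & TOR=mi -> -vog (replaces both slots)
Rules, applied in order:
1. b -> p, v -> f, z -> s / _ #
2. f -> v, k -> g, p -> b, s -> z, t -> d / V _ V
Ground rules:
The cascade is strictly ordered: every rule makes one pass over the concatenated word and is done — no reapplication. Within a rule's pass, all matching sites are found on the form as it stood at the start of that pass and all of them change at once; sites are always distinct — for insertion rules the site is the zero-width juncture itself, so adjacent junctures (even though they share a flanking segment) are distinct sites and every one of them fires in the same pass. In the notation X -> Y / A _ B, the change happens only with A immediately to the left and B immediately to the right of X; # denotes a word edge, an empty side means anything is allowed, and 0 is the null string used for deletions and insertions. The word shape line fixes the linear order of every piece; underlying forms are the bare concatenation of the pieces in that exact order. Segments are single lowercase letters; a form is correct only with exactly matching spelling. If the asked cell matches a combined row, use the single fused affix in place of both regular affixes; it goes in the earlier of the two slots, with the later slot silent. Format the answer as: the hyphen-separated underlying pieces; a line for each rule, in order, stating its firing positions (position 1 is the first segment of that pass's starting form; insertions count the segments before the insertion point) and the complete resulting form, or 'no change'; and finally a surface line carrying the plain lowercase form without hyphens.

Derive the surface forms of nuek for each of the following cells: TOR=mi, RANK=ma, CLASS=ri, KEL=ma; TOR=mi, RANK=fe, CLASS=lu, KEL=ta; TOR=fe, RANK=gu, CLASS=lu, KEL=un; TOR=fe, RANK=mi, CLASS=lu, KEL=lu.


cell TOR=mi, RANK=ma, CLASS=ri, KEL=ma:
underlying: nuek-ti-zu-v-iv
1. b -> p, v -> f, z -> s / _ #: fires at position(s) 11: nuektizuvif
2. f -> v, k -> g, p -> b, s -> z, t -> d / V _ V: no change
surface: nuektizuvif

cell TOR=mi, RANK=fe, CLASS=lu, KEL=ta:
underlying: nuek-nom-k-tik-iv
1. b -> p, v -> f, z -> s / _ #: fires at position(s) 13: nueknomktikif
2. f -> v, k -> g, p -> b, s -> z, t -> d / V _ V: fires at position(s) 11: nueknomktigif
surface: nueknomktigif

cell TOR=fe, RANK=gu, CLASS=lu, KEL=un:
underlying: nuek-nu-k-e-li
1. b -> p, v -> f, z -> s / _ #: no change
2. f -> v, k -> g, p -> b, s -> z, t -> d / V _ V: fires at position(s) 7: nueknugeli
surface: nueknugeli

cell TOR=fe, RANK=mi, CLASS=lu, KEL=lu:
underlying: nuek-a-k-mu-li
1. b -> p, v -> f, z -> s / _ #: no change
2. f -> v, k -> g, p -> b, s -> z, t -> d / V _ V: fires at position(s) 4: nuegakmuli
surface: nuegakmuli


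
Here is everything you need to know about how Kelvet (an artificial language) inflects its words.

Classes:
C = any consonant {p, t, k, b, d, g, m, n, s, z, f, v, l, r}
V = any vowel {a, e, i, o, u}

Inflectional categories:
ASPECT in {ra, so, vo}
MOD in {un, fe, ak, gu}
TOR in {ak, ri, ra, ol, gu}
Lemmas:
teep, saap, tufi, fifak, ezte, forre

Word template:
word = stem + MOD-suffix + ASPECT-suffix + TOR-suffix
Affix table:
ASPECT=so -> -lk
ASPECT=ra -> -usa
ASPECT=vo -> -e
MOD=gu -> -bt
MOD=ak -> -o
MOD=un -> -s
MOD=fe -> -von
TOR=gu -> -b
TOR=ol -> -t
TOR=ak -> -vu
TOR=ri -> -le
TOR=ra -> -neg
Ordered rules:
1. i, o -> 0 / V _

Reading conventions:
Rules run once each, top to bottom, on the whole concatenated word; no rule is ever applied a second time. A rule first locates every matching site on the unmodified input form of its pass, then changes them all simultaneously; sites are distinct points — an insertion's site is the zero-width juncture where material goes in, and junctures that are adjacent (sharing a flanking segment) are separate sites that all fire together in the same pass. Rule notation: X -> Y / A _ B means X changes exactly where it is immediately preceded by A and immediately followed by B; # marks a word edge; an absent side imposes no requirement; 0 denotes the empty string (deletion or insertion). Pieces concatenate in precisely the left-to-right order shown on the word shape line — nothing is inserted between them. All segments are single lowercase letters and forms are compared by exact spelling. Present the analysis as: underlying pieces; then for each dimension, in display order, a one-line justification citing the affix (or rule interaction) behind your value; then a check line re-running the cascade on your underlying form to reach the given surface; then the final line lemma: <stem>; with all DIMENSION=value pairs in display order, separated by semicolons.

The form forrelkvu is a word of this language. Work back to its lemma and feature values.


underlying: forre-o-lk-vu
ASPECT=so - signalled by the affix -lk
MOD=ak - signalled by the affix -o
TOR=ak - signalled by the affix -vu
check: forreolkvu -> forrelkvu
lemma: forre; ASPECT=so; MOD=ak; TOR=ak


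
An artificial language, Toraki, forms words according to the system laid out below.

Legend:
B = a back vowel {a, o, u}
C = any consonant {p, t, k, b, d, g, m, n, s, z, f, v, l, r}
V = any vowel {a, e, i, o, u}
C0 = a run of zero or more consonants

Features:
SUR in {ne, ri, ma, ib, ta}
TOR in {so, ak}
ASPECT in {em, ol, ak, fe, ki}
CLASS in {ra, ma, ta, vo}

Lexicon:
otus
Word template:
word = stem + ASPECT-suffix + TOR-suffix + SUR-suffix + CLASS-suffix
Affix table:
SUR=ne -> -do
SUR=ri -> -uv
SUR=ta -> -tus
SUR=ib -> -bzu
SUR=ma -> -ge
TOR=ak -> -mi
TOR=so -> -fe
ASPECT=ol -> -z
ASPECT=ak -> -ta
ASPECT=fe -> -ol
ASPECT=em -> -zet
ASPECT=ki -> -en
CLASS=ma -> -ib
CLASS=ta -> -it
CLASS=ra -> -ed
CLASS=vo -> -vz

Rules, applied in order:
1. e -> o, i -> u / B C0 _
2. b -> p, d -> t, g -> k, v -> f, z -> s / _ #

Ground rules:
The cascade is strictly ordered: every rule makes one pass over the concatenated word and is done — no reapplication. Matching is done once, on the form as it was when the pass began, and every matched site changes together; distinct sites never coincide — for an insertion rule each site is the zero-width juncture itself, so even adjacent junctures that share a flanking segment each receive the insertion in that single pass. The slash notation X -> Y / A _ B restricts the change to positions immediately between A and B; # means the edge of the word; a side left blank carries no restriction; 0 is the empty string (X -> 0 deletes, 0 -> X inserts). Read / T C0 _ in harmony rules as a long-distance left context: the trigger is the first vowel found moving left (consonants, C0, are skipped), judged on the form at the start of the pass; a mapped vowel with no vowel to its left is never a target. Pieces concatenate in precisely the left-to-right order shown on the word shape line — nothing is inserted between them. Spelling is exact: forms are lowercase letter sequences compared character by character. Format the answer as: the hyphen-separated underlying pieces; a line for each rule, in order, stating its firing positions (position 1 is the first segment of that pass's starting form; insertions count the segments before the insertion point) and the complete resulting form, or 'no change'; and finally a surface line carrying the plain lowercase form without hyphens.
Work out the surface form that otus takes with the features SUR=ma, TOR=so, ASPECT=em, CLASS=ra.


underlying: otus-zet-fe-ge-ed
1. e -> o, i -> u / B C0 _: fires at position(s) 6: otuszotfegeed
2. b -> p, d -> t, g -> k, v -> f, z -> s / _ #: fires at position(s) 13: otuszotfegeet
surface: otuszotfegeet


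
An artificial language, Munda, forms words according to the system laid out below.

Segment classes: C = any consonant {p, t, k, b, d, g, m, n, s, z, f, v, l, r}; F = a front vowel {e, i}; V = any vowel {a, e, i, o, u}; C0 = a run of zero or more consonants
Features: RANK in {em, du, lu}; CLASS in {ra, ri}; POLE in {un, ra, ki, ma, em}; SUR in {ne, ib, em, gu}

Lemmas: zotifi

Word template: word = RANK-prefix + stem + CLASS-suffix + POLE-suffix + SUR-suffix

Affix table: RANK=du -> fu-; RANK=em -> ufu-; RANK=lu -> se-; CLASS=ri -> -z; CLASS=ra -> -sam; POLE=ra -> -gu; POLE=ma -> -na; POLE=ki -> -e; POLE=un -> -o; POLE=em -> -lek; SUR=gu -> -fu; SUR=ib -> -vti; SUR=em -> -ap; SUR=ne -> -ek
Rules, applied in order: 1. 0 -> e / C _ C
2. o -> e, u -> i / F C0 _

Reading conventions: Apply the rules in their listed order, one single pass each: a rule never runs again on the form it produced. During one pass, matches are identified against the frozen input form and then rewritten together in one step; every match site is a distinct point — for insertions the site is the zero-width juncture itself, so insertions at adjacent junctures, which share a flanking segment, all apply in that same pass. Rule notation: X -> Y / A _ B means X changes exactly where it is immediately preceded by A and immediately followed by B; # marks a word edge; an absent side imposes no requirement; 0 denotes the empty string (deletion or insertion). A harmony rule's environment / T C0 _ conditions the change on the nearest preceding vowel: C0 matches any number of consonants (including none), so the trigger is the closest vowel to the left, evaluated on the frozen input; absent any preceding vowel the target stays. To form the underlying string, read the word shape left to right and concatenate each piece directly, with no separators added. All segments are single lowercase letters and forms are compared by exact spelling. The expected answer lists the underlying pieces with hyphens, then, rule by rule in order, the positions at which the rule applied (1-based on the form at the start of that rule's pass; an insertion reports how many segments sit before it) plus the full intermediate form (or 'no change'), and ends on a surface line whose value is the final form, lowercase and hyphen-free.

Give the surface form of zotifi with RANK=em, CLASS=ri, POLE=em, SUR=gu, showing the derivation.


underlying: ufu-zotifi-z-lek-fu
1. 0 -> e / C _ C: inserts after position(s) 10, 13: ufuzotifizelekefu
2. o -> e, u -> i / F C0 _: fires at position(s) 17: ufuzotifizelekefi
surface: ufuzotifizelekefi
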